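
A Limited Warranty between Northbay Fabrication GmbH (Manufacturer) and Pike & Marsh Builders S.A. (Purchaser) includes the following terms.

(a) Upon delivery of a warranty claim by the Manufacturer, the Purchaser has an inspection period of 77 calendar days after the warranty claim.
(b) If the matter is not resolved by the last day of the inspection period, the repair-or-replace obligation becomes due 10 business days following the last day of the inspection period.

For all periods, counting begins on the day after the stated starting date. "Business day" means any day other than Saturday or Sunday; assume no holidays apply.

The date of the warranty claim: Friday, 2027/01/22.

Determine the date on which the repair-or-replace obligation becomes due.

2027/04/23

The last day of the inspection period: 2027/01/22 + 77 days = 2027/04/09.
The date on which the repair-or-replace obligation becomes due: 10 business days after Friday, 2027/04/09, skipping weekends — Apr 12, Apr 13, Apr 14, Apr 15, Apr 16, Apr 19, Apr 20, Apr 21, Apr 22, Apr 23 — lands on Friday, 2027/04/23.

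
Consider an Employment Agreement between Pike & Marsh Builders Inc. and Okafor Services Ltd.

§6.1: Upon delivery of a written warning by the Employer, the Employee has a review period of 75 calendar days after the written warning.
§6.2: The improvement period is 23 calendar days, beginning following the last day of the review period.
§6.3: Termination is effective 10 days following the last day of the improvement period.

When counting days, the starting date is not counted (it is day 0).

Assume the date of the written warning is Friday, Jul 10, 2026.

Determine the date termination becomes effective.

Oct 26, 2026

Adding 75 calendar days to Jul 10, 2026 gives Sep 23, 2026, which is the last day of the review period.
Adding 23 calendar days to Sep 23, 2026 gives Oct 16, 2026, which is the last day of the improvement period.
The date termination becomes effective: Oct 16, 2026 + 10 days = Oct 26, 2026.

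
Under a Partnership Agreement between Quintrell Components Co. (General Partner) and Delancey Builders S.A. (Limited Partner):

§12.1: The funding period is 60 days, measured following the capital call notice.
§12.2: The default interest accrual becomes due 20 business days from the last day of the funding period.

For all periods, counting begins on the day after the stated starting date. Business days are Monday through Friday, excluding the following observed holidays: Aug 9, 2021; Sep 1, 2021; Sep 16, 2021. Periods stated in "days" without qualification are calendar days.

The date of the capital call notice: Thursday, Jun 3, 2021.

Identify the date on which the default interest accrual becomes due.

The last day of the funding period: Jun 3, 2021 + 60 days = Aug 2, 2021.
The date on which the default interest accrual becomes due: counting 20 business days from Monday, Aug 2, 2021 (Aug 3, Aug 4, Aug 5, Aug 6, …, Aug 27, Aug 30, Aug 31, skipping weekends and the listed holiday on Aug 9) reaches Tuesday, Aug 31, 2021.

Aug 31, 2021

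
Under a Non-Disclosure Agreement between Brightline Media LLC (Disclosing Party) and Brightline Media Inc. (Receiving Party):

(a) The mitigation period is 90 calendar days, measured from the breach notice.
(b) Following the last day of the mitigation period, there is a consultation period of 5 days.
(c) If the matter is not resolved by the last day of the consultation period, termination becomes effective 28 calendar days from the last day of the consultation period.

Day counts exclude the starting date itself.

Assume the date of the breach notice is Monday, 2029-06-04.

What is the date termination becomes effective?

The last day of the mitigation period: 90 calendar days after 2029-06-04 is 2029-09-02.
Adding 5 calendar days to 2029-09-02 gives 2029-09-07, which is the last day of the consultation period.
The date termination becomes effective: 2029-09-07 + 28 days = 2029-10-05.

2029-10-05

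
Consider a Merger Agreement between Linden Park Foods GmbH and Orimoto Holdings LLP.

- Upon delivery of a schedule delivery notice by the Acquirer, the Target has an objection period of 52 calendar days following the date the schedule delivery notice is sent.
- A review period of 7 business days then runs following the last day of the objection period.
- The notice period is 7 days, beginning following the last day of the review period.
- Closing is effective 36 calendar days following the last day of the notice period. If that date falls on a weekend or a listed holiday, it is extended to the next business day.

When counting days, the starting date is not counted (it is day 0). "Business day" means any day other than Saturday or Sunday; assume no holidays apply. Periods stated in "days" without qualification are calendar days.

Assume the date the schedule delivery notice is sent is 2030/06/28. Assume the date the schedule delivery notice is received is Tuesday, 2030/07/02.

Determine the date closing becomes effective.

2030/10/10

The last day of the objection period: 2030/06/28 + 52 days = 2030/08/19.
From Monday, 2030/08/19, 7 business days (Aug 20, Aug 21, Aug 22, Aug 23, Aug 26, Aug 27, Aug 28, skipping weekends) brings us to Wednesday, 2030/08/28, which is the last day of the review period.
The last day of the notice period: 7 calendar days after 2030/08/28 is 2030/09/04.
The date closing becomes effective: 2030/09/04 + 36 days = 2030/10/10. 2030/10/10 is a Thursday, so no roll-forward applies.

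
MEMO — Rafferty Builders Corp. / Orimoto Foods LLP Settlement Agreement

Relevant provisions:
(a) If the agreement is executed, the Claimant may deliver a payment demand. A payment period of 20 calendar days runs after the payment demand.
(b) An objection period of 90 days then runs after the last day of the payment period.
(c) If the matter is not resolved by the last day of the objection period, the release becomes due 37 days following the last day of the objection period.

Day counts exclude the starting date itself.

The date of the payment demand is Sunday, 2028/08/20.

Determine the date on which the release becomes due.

2029/01/14

Adding 20 calendar days to 2028/08/20 gives 2028/09/09, which is the last day of the payment period.
The last day of the objection period: 2028/09/09 + 90 days = 2028/12/08.
The date on which the release becomes due: 2028/12/08 + 37 days = 2029/01/14.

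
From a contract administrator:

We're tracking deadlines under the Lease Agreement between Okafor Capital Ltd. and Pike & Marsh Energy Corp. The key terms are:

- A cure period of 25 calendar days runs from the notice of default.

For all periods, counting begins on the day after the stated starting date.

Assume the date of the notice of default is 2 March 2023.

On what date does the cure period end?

The last day of the cure period: 2 March 2023 + 25 days = 27 March 2023.

27 March 2023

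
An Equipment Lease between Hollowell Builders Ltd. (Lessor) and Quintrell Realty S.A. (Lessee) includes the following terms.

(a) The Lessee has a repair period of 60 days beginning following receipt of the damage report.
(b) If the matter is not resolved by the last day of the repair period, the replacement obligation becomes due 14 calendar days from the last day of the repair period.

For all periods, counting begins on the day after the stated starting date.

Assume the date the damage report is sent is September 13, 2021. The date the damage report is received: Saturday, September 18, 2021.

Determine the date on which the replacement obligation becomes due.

The last day of the repair period: September 18, 2021 + 60 days = November 17, 2021.
The date on which the replacement obligation becomes due: 14 calendar days after November 17, 2021 is December 1, 2021.

December 1, 2021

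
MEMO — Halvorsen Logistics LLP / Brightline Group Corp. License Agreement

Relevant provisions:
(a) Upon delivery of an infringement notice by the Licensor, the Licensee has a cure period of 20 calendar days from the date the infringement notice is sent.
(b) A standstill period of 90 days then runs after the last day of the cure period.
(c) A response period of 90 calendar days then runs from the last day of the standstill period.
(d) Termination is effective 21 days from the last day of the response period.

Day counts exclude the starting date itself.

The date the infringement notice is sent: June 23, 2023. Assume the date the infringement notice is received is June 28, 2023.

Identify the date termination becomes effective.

Adding 20 calendar days to June 23, 2023 gives July 13, 2023, which is the last day of the cure period.
Adding 90 calendar days to July 13, 2023 gives October 11, 2023, which is the last day of the standstill period.
Adding 90 calendar days to October 11, 2023 gives January 9, 2024, which is the last day of the response period.
Adding 21 calendar days to January 9, 2024 gives January 30, 2024, which is the date termination becomes effective.

January 30, 2024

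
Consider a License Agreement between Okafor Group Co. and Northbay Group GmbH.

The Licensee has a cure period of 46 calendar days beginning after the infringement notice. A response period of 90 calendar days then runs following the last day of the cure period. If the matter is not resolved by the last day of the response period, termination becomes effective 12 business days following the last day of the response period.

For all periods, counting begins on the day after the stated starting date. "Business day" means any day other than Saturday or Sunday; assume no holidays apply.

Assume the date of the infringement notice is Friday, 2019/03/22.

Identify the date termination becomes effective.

2019/08/21

Adding 46 calendar days to 2019/03/22 gives 2019/05/07, which is the last day of the cure period.
The last day of the response period: 90 calendar days after 2019/05/07 is 2019/08/05.
From Monday, 2019/08/05, 12 business days (Aug 6, Aug 7, Aug 8, Aug 9, …, Aug 19, Aug 20, Aug 21, skipping weekends) brings us to Wednesday, 2019/08/21, which is the date termination becomes effective.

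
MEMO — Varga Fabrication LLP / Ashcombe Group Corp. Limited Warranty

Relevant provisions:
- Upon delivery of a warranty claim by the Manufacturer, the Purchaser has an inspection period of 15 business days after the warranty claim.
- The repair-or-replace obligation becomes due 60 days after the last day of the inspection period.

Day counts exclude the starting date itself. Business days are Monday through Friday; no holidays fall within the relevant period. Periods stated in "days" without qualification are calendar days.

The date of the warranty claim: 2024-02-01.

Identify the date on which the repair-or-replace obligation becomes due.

The last day of the inspection period: counting 15 business days from Thursday, 2024-02-01 (Feb 2, Feb 5, Feb 6, Feb 7, …, Feb 20, Feb 21, Feb 22, skipping weekends) reaches Thursday, 2024-02-22.
The date on which the repair-or-replace obligation becomes due: 60 calendar days after 2024-02-22 is 2024-04-22.

2024-04-22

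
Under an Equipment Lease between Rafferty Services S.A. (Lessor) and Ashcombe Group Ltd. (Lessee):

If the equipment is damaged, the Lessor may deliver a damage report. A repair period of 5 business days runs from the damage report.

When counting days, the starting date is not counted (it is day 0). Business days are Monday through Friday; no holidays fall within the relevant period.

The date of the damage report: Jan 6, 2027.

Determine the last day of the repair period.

From Wednesday, Jan 6, 2027, 5 business days (Jan 7, Jan 8, Jan 11, Jan 12, Jan 13, skipping weekends) brings us to Wednesday, Jan 13, 2027, which is the last day of the repair period.

Jan 13, 2027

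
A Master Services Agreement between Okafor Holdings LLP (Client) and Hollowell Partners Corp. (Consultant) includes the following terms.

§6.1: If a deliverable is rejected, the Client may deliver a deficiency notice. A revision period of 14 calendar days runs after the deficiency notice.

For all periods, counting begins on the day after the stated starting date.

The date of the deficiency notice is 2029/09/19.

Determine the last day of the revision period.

2029/10/03

The last day of the revision period: 2029/09/19 + 14 days = 2029/10/03.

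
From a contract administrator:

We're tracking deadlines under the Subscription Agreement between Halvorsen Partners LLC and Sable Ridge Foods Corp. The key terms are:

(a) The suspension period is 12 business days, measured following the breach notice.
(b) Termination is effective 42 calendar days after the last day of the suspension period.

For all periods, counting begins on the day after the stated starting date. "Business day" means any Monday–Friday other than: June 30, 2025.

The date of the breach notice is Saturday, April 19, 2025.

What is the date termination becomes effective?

The last day of the suspension period: counting 12 business days from Saturday, April 19, 2025 (Apr 21, Apr 22, Apr 23, Apr 24, …, May 2, May 5, May 6, skipping weekends) reaches Tuesday, May 6, 2025.
The date termination becomes effective: May 6, 2025 + 42 days = June 17, 2025.

June 17, 2025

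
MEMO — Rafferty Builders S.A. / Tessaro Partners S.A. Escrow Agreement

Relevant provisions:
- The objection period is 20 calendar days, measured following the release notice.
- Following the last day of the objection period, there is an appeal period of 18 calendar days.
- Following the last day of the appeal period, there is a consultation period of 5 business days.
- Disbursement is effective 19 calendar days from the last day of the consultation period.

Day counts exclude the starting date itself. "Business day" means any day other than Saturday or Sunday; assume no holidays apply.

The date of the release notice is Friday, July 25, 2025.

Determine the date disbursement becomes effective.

The last day of the objection period: 20 calendar days after July 25, 2025 is August 14, 2025.
Adding 18 calendar days to August 14, 2025 gives September 1, 2025, which is the last day of the appeal period.
The last day of the consultation period: 5 business days after Monday, September 1, 2025, skipping weekends — Sep 2, Sep 3, Sep 4, Sep 5, Sep 8 — lands on Monday, September 8, 2025.
The date disbursement becomes effective: September 8, 2025 + 19 days = September 27, 2025.

September 27, 2025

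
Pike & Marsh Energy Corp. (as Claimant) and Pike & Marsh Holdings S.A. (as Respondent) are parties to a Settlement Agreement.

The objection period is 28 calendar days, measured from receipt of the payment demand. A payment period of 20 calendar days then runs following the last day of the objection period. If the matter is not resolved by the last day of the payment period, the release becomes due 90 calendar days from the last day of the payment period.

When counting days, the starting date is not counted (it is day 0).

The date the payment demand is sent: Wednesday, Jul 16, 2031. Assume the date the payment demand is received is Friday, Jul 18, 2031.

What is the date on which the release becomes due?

Dec 3, 2031

The last day of the objection period: 28 calendar days after Jul 18, 2031 is Aug 15, 2031.
The last day of the payment period: Aug 15, 2031 + 20 days = Sep 4, 2031.
The date on which the release becomes due: 90 calendar days after Sep 4, 2031 is Dec 3, 2031.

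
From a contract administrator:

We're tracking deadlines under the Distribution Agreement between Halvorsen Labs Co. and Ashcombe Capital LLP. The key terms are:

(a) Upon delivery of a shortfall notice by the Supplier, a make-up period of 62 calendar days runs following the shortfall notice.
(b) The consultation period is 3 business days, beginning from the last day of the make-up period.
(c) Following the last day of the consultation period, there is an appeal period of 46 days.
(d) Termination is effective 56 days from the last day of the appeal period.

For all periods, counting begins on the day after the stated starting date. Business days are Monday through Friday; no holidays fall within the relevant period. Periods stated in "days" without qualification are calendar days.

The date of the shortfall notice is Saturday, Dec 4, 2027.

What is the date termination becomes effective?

The last day of the make-up period: 62 calendar days after Dec 4, 2027 is Feb 4, 2028.
From Friday, Feb 4, 2028, 3 business days (Feb 7, Feb 8, Feb 9, skipping weekends) brings us to Wednesday, Feb 9, 2028, which is the last day of the consultation period.
The last day of the appeal period: 46 calendar days after Feb 9, 2028 is Mar 26, 2028.
Adding 56 calendar days to Mar 26, 2028 gives May 21, 2028, which is the date termination becomes effective.

May 21, 2028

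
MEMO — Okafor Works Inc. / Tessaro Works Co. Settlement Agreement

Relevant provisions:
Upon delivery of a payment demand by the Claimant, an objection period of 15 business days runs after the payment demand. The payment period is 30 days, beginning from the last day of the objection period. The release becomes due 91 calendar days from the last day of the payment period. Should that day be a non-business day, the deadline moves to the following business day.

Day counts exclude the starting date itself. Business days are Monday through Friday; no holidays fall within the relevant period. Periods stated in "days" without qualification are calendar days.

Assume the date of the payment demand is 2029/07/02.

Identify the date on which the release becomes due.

The last day of the objection period: 15 business days after Monday, 2029/07/02, skipping weekends — Jul 3, Jul 4, Jul 5, Jul 6, …, Jul 19, Jul 20, Jul 23 — lands on Monday, 2029/07/23.
The last day of the payment period: 2029/07/23 + 30 days = 2029/08/22.
The date on which the release becomes due: 91 calendar days after 2029/08/22 is 2029/11/21. 2029/11/21 is a Wednesday, so no roll-forward applies.

2029/11/21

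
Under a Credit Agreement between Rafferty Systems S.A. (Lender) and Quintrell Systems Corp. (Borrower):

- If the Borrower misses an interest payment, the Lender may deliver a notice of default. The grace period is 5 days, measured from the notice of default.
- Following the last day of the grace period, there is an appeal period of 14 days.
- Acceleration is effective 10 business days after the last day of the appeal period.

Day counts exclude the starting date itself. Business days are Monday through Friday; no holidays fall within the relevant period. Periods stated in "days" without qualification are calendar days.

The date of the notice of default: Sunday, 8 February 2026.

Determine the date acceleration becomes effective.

13 March 2026

Adding 5 calendar days to 8 February 2026 gives 13 February 2026, which is the last day of the grace period.
The last day of the appeal period: 14 calendar days after 13 February 2026 is 27 February 2026.
From Friday, 27 February 2026, 10 business days (Mar 2, Mar 3, Mar 4, Mar 5, Mar 6, Mar 9, Mar 10, Mar 11, Mar 12, Mar 13, skipping weekends) brings us to Friday, 13 March 2026, which is the date acceleration becomes effective.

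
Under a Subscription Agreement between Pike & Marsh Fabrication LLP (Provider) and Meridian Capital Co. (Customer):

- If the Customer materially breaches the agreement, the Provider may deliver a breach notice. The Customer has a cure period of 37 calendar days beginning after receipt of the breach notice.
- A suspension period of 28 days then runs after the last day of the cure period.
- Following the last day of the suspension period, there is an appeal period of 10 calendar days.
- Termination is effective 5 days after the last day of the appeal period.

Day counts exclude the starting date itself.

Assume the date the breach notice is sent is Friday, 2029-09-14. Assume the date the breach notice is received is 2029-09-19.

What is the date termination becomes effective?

The last day of the cure period: 37 calendar days after 2029-09-19 is 2029-10-26.
Adding 28 calendar days to 2029-10-26 gives 2029-11-23, which is the last day of the suspension period.
The last day of the appeal period: 10 calendar days after 2029-11-23 is 2029-12-03.
The date termination becomes effective: 5 calendar days after 2029-12-03 is 2029-12-08.

2029-12-08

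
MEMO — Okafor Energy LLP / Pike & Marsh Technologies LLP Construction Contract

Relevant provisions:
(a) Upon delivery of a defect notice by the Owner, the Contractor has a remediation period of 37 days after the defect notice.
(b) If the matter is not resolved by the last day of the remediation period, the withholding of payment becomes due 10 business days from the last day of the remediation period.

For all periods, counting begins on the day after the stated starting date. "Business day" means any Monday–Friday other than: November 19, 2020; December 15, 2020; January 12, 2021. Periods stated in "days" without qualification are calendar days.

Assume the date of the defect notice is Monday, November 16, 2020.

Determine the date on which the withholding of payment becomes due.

January 6, 2021

The last day of the remediation period: November 16, 2020 + 37 days = December 23, 2020.
The date on which the withholding of payment becomes due: counting 10 business days from Wednesday, December 23, 2020 (Dec 24, Dec 25, Dec 28, Dec 29, Dec 30, Dec 31, Jan 1, Jan 4, Jan 5, Jan 6, skipping weekends) reaches Wednesday, January 6, 2021.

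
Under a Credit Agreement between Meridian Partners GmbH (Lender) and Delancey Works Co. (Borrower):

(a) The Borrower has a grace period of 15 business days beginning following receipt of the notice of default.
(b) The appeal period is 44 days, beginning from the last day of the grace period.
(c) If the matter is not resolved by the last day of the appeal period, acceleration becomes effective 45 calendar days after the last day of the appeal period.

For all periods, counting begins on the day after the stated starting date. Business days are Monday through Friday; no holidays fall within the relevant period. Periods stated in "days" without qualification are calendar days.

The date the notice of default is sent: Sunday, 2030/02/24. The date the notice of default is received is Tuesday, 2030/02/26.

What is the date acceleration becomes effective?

2030/06/16

From Tuesday, 2030/02/26, 15 business days (Feb 27, Feb 28, Mar 1, Mar 4, …, Mar 15, Mar 18, Mar 19, skipping weekends) brings us to Tuesday, 2030/03/19, which is the last day of the grace period.
The last day of the appeal period: 2030/03/19 + 44 days = 2030/05/02.
The date acceleration becomes effective: 2030/05/02 + 45 days = 2030/06/16.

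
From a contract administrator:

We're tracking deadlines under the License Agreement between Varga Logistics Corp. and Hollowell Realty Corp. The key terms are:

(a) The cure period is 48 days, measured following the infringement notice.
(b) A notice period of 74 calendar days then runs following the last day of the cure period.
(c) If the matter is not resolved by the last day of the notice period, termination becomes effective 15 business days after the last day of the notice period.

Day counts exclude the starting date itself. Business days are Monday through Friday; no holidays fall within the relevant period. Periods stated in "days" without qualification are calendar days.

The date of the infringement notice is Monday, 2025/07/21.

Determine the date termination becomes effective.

The last day of the cure period: 2025/07/21 + 48 days = 2025/09/07.
Adding 74 calendar days to 2025/09/07 gives 2025/11/20, which is the last day of the notice period.
The date termination becomes effective: counting 15 business days from Thursday, 2025/11/20 (Nov 21, Nov 24, Nov 25, Nov 26, …, Dec 9, Dec 10, Dec 11, skipping weekends) reaches Thursday, 2025/12/11.

2025/12/11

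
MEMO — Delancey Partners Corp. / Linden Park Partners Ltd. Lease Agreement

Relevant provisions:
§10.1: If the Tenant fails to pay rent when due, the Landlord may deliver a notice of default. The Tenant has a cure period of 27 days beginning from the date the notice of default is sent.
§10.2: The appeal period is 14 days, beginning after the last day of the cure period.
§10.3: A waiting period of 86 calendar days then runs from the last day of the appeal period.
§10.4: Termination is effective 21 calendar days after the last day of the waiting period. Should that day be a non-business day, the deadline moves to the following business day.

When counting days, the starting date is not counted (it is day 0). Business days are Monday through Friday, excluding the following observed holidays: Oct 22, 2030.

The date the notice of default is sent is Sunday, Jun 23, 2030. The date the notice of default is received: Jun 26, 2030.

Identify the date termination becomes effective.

The last day of the cure period: 27 calendar days after Jun 23, 2030 is Jul 20, 2030.
Adding 14 calendar days to Jul 20, 2030 gives Aug 3, 2030, which is the last day of the appeal period.
The last day of the waiting period: 86 calendar days after Aug 3, 2030 is Oct 28, 2030.
The date termination becomes effective: Oct 28, 2030 + 21 days = Nov 18, 2030. Nov 18, 2030 is a Monday and is not a listed holiday, so no roll-forward applies.

Nov 18, 2030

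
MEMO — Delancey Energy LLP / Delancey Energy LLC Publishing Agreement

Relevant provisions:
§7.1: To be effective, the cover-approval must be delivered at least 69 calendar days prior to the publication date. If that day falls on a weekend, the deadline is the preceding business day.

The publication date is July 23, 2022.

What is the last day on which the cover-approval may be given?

May 13, 2022

Counting back 69 calendar days from July 23, 2022 gives May 15, 2022. That is a Sunday, so the deadline moves back to Friday, May 13, 2022.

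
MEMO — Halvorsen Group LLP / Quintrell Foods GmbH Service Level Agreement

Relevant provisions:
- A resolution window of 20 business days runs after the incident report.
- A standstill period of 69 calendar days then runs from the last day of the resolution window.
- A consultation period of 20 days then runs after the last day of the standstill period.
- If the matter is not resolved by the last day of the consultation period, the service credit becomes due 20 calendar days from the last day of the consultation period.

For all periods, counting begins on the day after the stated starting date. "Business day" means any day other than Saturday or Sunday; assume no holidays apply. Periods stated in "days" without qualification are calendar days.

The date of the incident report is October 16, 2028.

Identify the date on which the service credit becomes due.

The last day of the resolution window: counting 20 business days from Monday, October 16, 2028 (Oct 17, Oct 18, Oct 19, Oct 20, …, Nov 9, Nov 10, Nov 13, skipping weekends) reaches Monday, November 13, 2028.
The last day of the standstill period: 69 calendar days after November 13, 2028 is January 21, 2029.
Adding 20 calendar days to January 21, 2029 gives February 10, 2029, which is the last day of the consultation period.
The date on which the service credit becomes due: February 10, 2029 + 20 days = March 2, 2029.

March 2, 2029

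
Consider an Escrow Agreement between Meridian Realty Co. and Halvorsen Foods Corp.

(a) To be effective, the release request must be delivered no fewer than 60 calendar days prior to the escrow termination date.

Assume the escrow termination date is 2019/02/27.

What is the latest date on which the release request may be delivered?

Counting back 60 calendar days from 2019/02/27 gives 2018/12/29.

2018/12/29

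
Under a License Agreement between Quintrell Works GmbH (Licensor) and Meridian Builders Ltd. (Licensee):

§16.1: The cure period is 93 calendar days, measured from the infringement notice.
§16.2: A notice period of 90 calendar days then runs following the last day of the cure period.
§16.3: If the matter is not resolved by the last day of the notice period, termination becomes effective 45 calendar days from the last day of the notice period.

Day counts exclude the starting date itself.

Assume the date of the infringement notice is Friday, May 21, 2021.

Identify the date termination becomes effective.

The last day of the cure period: May 21, 2021 + 93 days = August 22, 2021.
The last day of the notice period: 90 calendar days after August 22, 2021 is November 20, 2021.
The date termination becomes effective: November 20, 2021 + 45 days = January 4, 2022.

January 4, 2022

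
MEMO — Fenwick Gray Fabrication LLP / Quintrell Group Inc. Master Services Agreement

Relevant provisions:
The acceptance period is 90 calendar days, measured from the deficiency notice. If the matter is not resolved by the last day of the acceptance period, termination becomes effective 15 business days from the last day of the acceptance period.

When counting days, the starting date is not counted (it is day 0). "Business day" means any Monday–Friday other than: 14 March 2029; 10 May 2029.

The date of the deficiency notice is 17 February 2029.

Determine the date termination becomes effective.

8 June 2029

Adding 90 calendar days to 17 February 2029 gives 18 May 2029, which is the last day of the acceptance period.
The date termination becomes effective: counting 15 business days from Friday, 18 May 2029 (May 21, May 22, May 23, May 24, …, Jun 6, Jun 7, Jun 8, skipping weekends) reaches Friday, 8 June 2029.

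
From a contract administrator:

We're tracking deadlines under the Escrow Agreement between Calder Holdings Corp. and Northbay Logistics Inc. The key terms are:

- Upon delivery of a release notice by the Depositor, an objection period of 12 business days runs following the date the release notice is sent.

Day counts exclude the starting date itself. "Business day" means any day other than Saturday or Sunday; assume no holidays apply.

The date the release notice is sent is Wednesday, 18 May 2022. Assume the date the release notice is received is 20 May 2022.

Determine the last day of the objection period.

3 June 2022

The last day of the objection period: 12 business days after Wednesday, 18 May 2022, skipping weekends — May 19, May 20, May 23, May 24, …, Jun 1, Jun 2, Jun 3 — lands on Friday, 3 June 2022.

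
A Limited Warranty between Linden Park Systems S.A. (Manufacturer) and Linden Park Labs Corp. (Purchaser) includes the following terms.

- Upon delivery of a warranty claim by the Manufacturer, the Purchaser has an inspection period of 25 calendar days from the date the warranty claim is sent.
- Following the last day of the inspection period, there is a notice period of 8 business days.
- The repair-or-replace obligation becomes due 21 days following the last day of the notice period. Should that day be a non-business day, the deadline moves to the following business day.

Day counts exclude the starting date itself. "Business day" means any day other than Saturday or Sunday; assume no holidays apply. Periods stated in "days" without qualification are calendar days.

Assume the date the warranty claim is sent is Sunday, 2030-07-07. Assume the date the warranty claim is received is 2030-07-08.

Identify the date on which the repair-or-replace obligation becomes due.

2030-09-03

The last day of the inspection period: 2030-07-07 + 25 days = 2030-08-01.
The last day of the notice period: 8 business days after Thursday, 2030-08-01, skipping weekends — Aug 2, Aug 5, Aug 6, Aug 7, Aug 8, Aug 9, Aug 12, Aug 13 — lands on Tuesday, 2030-08-13.
The date on which the repair-or-replace obligation becomes due: 2030-08-13 + 21 days = 2030-09-03. 2030-09-03 is a Tuesday, so no roll-forward applies.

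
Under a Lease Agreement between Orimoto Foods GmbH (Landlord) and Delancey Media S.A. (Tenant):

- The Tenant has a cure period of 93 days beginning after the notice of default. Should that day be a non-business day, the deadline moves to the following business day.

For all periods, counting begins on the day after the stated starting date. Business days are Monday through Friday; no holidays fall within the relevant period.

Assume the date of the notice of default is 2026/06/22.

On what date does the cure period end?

The last day of the cure period: 2026/06/22 + 93 days = 2026/09/23. 2026/09/23 is a Wednesday, so no roll-forward applies.

2026/09/23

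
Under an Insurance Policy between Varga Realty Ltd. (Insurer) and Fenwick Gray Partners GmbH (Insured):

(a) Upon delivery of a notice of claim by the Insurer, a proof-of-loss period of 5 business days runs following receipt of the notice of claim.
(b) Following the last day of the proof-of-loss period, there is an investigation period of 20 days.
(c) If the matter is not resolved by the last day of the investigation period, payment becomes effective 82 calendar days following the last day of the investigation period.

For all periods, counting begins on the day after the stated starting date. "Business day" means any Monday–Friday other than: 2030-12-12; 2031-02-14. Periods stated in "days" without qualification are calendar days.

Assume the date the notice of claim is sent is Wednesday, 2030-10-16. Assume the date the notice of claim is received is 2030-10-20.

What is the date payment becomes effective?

2031-02-04

The last day of the proof-of-loss period: 5 business days after Sunday, 2030-10-20, skipping weekends — Oct 21, Oct 22, Oct 23, Oct 24, Oct 25 — lands on Friday, 2030-10-25.
The last day of the investigation period: 2030-10-25 + 20 days = 2030-11-14.
Adding 82 calendar days to 2030-11-14 gives 2031-02-04, which is the date payment becomes effective.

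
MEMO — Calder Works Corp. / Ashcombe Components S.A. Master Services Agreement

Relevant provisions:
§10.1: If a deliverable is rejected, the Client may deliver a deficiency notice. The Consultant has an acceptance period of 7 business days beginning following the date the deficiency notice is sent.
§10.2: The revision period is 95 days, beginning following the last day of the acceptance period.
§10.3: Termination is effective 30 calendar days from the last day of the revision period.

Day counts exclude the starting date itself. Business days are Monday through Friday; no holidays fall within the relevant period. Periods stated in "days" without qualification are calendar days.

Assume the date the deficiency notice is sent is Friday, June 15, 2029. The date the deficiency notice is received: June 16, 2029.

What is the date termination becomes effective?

October 29, 2029

The last day of the acceptance period: counting 7 business days from Friday, June 15, 2029 (Jun 18, Jun 19, Jun 20, Jun 21, Jun 22, Jun 25, Jun 26, skipping weekends) reaches Tuesday, June 26, 2029.
Adding 95 calendar days to June 26, 2029 gives September 29, 2029, which is the last day of the revision period.
Adding 30 calendar days to September 29, 2029 gives October 29, 2029, which is the date termination becomes effective.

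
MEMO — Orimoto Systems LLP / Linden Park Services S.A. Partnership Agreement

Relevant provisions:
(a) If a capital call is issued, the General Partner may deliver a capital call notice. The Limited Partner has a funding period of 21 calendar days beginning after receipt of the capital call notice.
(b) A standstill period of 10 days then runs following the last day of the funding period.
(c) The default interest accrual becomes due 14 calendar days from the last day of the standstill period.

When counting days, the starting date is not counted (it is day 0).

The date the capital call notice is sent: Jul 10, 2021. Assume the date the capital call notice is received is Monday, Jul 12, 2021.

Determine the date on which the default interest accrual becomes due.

Aug 26, 2021

The last day of the funding period: 21 calendar days after Jul 12, 2021 is Aug 2, 2021.
The last day of the standstill period: Aug 2, 2021 + 10 days = Aug 12, 2021.
The date on which the default interest accrual becomes due: 14 calendar days after Aug 12, 2021 is Aug 26, 2021.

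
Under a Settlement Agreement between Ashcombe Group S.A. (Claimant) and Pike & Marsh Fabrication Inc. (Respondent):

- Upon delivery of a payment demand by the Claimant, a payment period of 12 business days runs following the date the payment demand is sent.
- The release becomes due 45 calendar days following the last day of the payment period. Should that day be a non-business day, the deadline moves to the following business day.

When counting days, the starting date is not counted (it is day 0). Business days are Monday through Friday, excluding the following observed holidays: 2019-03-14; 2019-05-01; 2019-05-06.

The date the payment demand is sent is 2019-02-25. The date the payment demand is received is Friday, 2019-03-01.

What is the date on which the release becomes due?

2019-04-29

From Monday, 2019-02-25, 12 business days (Feb 26, Feb 27, Feb 28, Mar 1, …, Mar 11, Mar 12, Mar 13, skipping weekends) brings us to Wednesday, 2019-03-13, which is the last day of the payment period.
Adding 45 calendar days to 2019-03-13 gives 2019-04-27, which is the date on which the release becomes due. That falls on a Saturday, so it rolls to the next business day, Monday, 2019-04-29.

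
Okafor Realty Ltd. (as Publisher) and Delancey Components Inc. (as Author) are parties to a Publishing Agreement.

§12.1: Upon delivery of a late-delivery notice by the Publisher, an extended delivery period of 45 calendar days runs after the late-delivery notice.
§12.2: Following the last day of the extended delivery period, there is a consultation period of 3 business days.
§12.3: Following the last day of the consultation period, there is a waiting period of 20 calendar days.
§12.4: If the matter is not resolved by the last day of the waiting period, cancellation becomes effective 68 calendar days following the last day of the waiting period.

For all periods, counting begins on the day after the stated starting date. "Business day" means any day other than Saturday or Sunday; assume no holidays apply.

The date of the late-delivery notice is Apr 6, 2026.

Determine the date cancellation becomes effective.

Aug 22, 2026

Adding 45 calendar days to Apr 6, 2026 gives May 21, 2026, which is the last day of the extended delivery period.
The last day of the consultation period: 3 business days after Thursday, May 21, 2026, skipping weekends — May 22, May 25, May 26 — lands on Tuesday, May 26, 2026.
The last day of the waiting period: 20 calendar days after May 26, 2026 is Jun 15, 2026.
The date cancellation becomes effective: Jun 15, 2026 + 68 days = Aug 22, 2026.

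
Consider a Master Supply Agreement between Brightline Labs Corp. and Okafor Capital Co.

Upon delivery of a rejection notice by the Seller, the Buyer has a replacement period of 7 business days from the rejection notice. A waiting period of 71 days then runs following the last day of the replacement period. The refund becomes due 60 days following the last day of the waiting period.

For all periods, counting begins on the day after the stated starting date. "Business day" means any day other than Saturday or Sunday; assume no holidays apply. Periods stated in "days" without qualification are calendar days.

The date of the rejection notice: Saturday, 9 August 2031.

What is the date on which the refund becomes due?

The last day of the replacement period: 7 business days after Saturday, 9 August 2031, skipping weekends — Aug 11, Aug 12, Aug 13, Aug 14, Aug 15, Aug 18, Aug 19 — lands on Tuesday, 19 August 2031.
The last day of the waiting period: 19 August 2031 + 71 days = 29 October 2031.
Adding 60 calendar days to 29 October 2031 gives 28 December 2031, which is the date on which the refund becomes due.

28 December 2031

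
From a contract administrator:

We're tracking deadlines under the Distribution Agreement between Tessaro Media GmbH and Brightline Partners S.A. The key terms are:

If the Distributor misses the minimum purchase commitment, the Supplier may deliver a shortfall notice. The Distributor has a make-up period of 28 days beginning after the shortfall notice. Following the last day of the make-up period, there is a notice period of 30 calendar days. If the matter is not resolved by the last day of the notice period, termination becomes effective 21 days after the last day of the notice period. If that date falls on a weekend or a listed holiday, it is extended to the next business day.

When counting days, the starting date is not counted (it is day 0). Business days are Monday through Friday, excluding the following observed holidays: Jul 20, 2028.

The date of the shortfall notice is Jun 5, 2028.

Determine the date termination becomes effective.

Aug 23, 2028

Adding 28 calendar days to Jun 5, 2028 gives Jul 3, 2028, which is the last day of the make-up period.
The last day of the notice period: 30 calendar days after Jul 3, 2028 is Aug 2, 2028.
The date termination becomes effective: Aug 2, 2028 + 21 days = Aug 23, 2028. Aug 23, 2028 is a Wednesday and is not a listed holiday, so no roll-forward applies.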